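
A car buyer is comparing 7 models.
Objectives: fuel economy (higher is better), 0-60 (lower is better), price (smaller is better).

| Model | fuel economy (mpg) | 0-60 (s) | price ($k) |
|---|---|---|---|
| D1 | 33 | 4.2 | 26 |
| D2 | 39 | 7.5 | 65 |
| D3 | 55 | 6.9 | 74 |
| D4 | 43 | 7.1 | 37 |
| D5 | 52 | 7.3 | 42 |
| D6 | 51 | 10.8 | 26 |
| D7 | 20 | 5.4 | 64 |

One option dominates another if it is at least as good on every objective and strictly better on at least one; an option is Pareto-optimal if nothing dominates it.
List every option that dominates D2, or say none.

D4, D5

D4: fuel economy 43≥39, 0-60 7.1≤7.5, price 37≤65 — dominates D2.
D5: fuel economy 52≥39, 0-60 7.3≤7.5, price 42≤65 — dominates D2.
Others (D1, D3, D6, D7) are each worse than D2 on at least one objective.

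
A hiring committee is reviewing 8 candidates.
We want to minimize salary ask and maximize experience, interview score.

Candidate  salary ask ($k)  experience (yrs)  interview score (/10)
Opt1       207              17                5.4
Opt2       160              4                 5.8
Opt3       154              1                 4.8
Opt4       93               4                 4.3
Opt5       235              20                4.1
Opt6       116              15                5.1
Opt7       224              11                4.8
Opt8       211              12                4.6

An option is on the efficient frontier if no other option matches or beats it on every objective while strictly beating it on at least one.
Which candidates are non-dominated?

Opt1, Opt2, Opt4, Opt5, Opt6

Opt1: not dominated.
Opt2: not dominated (best interview score).
Opt3: dominated by Opt6 (salary ask 116≤154, experience 15≥1, interview score 5.1≥4.8).
Opt4: not dominated (best salary ask).
Opt5: not dominated (best experience).
Opt6: not dominated.
Opt7: dominated by Opt1 (salary ask 207≤224, experience 17≥11, interview score 5.4≥4.8).
Opt8: dominated by Opt1 (salary ask 207≤211, experience 17≥12, interview score 5.4≥4.6).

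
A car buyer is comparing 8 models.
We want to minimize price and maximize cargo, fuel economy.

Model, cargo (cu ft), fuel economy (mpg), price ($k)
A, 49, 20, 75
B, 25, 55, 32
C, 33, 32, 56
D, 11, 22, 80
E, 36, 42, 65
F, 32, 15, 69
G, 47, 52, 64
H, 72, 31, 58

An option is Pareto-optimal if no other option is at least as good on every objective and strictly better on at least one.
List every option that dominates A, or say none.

H

H: cargo 72≥49, fuel economy 31≥20, price 58≤75 — dominates A.
Others (B, C, D, E, F, G) are each worse than A on at least one objective.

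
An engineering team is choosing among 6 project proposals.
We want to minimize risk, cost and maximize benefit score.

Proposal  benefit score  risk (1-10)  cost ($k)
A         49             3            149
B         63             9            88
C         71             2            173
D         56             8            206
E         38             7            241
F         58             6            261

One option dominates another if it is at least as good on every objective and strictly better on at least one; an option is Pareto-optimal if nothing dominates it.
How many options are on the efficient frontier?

A: not dominated.
B: not dominated (best cost).
C: not dominated (best benefit score).
D: dominated by C (benefit score 71≥56, risk 2≤8, cost 173≤206).
E: dominated by A (benefit score 49≥38, risk 3≤7, cost 149≤241).
F: dominated by C (benefit score 71≥58, risk 2≤6, cost 173≤261).
Pareto-optimal: A, B, C → 3.

3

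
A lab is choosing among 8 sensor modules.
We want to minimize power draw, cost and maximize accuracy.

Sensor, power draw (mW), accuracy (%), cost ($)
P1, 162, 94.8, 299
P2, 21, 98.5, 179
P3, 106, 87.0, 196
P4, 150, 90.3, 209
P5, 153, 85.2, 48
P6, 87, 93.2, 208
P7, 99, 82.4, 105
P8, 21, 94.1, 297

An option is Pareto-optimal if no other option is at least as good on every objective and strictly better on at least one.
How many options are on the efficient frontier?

P1: dominated by P2 (power draw 21≤162, accuracy 98.5≥94.8, cost 179≤299).
P2: not dominated (best accuracy).
P3: dominated by P2 (power draw 21≤106, accuracy 98.5≥87.0, cost 179≤196).
P4: dominated by P2 (power draw 21≤150, accuracy 98.5≥90.3, cost 179≤209).
P5: not dominated (best cost).
P6: dominated by P2 (power draw 21≤87, accuracy 98.5≥93.2, cost 179≤208).
P7: not dominated.
P8: dominated by P2 (power draw 21≤21, accuracy 98.5≥94.1, cost 179≤297).
Pareto-optimal: P2, P5, P7 → 3.

3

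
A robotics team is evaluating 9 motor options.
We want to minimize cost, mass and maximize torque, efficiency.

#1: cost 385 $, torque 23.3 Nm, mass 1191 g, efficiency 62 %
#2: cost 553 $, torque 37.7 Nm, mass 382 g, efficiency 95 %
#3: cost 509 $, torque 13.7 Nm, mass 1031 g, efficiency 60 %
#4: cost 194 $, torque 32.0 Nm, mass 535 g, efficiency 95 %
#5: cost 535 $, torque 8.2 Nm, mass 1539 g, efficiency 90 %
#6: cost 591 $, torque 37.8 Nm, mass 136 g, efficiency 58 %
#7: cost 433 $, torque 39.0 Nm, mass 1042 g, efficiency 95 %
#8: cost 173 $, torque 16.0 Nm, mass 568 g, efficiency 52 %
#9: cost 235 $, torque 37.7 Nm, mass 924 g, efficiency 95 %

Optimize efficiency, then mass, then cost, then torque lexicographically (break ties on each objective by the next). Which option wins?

#2

First maximize efficiency: best is 95, kept {#2, #4, #7, #9}.
Then minimize mass: best is 382, kept {#2}.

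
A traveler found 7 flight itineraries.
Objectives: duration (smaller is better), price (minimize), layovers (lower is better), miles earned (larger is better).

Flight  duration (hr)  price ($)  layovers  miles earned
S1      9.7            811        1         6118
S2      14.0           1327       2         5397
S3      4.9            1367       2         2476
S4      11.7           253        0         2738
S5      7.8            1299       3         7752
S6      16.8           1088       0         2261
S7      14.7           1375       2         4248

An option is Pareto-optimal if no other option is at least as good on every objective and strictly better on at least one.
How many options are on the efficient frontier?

4

S1: not dominated.
S2: dominated by S1 (duration 9.7≤14.0, price 811≤1327, layovers 1≤2, miles earned 6118≥5397).
S3: not dominated (best duration).
S4: not dominated (best price).
S5: not dominated (best miles earned).
S6: dominated by S4 (duration 11.7≤16.8, price 253≤1088, layovers 0≤0, miles earned 2738≥2261).
S7: dominated by S1 (duration 9.7≤14.7, price 811≤1375, layovers 1≤2, miles earned 6118≥4248).
Pareto-optimal: S1, S3, S4, S5 → 4.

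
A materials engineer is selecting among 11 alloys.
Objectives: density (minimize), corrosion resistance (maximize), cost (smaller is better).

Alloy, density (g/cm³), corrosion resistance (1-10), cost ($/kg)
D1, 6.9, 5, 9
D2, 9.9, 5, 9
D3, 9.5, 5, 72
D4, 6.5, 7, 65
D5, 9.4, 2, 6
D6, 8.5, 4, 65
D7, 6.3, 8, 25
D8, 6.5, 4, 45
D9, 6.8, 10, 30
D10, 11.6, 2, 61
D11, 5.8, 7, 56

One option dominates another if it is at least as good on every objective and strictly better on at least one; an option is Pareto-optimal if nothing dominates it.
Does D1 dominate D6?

D1 vs D6: density 6.9≤8.5, corrosion resistance 5≥4, cost 9≤65 — D1 is at least as good on every objective with at least one strict improvement.

Yes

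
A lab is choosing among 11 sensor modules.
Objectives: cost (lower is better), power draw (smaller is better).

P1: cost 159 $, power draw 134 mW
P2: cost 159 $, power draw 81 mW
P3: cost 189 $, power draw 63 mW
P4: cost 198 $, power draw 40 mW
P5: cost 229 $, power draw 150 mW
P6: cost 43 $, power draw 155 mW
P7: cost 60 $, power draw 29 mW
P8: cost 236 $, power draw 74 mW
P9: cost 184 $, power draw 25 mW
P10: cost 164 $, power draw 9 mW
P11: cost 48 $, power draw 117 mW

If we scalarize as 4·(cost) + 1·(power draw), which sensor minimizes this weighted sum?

P1: 4·159 + 1·134 = 770
P2: 4·159 + 1·81 = 717
P3: 4·189 + 1·63 = 819
P4: 4·198 + 1·40 = 832
P5: 4·229 + 1·150 = 1066
P6: 4·43 + 1·155 = 327
P7: 4·60 + 1·29 = 269
P8: 4·236 + 1·74 = 1018
P9: 4·184 + 1·25 = 761
P10: 4·164 + 1·9 = 665
P11: 4·48 + 1·117 = 309
Lowest: P7 at 269.

P7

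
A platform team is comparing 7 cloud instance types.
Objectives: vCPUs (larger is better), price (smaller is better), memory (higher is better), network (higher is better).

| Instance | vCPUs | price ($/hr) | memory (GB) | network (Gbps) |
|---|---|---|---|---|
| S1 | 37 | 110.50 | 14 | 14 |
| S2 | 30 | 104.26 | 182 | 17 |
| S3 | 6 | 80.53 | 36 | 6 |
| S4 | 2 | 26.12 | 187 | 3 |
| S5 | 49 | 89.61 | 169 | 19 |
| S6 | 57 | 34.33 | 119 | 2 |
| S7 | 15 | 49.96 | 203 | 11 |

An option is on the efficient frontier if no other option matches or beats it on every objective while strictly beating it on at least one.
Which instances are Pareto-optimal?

S2, S4, S5, S6, S7

S1: dominated by S5 (vCPUs 49≥37, price 89.61≤110.50, memory 169≥14, network 19≥14).
S2: not dominated.
S3: dominated by S7 (vCPUs 15≥6, price 49.96≤80.53, memory 203≥36, network 11≥6).
S4: not dominated (best price).
S5: not dominated (best network).
S6: not dominated (best vCPUs).
S7: not dominated (best memory).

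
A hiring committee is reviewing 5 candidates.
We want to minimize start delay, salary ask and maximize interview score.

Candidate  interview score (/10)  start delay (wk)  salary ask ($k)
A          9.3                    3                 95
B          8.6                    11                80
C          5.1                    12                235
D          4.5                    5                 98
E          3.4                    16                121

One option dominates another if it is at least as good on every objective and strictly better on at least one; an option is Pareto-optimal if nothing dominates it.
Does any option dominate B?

A: worse on salary ask (95 vs 80).
C: worse on interview score (5.1 vs 8.6).
D: worse on interview score (4.5 vs 8.6).
E: worse on interview score (3.4 vs 8.6).
No option is at least as good as B on every objective and strictly better on one.

No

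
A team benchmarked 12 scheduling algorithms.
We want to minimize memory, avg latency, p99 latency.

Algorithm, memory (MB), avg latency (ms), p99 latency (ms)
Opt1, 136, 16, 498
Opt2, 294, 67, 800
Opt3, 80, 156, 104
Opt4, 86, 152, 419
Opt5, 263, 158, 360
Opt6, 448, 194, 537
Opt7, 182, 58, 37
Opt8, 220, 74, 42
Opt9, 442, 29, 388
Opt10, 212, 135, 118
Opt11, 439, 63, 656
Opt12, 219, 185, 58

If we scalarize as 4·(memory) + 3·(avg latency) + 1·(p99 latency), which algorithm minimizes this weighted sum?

Opt1: 4·136 + 3·16 + 1·498 = 1090
Opt2: 4·294 + 3·67 + 1·800 = 2177
Opt3: 4·80 + 3·156 + 1·104 = 892
Opt4: 4·86 + 3·152 + 1·419 = 1219
Opt5: 4·263 + 3·158 + 1·360 = 1886
Opt6: 4·448 + 3·194 + 1·537 = 2911
Opt7: 4·182 + 3·58 + 1·37 = 939
Opt8: 4·220 + 3·74 + 1·42 = 1144
Opt9: 4·442 + 3·29 + 1·388 = 2243
Opt10: 4·212 + 3·135 + 1·118 = 1371
Opt11: 4·439 + 3·63 + 1·656 = 2601
Opt12: 4·219 + 3·185 + 1·58 = 1489
Lowest: Opt3 at 892.

Opt3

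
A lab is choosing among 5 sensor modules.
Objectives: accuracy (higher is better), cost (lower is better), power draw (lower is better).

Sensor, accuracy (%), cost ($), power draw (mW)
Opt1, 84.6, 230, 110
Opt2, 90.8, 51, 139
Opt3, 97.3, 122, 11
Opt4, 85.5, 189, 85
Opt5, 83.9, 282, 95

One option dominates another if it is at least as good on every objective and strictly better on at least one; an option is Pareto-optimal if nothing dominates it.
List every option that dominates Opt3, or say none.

none

Opt1: worse on accuracy (84.6 vs 97.3).
Opt2: worse on accuracy (90.8 vs 97.3).
Opt4: worse on accuracy (85.5 vs 97.3).
Opt5: worse on accuracy (83.9 vs 97.3).
No option dominates Opt3.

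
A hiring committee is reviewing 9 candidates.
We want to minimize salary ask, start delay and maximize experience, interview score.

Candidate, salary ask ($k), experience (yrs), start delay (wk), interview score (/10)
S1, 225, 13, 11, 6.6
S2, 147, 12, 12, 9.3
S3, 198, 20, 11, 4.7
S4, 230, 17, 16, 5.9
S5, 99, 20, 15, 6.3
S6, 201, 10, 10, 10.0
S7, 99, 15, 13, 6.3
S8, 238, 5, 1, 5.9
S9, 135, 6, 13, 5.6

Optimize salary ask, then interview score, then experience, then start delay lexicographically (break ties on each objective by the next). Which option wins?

S5

First minimize salary ask: best is 99, kept {S5, S7}.
Then maximize interview score: best is 6.3, kept {S5, S7}.
Then maximize experience: best is 20, kept {S5}.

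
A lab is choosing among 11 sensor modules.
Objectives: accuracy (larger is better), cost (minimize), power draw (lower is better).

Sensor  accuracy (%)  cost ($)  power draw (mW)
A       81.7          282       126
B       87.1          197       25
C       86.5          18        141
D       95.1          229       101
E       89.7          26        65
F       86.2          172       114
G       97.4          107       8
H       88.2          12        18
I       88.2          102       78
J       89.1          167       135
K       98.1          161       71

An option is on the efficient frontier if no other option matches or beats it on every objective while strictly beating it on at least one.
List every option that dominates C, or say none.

H: accuracy 88.2≥86.5, cost 12≤18, power draw 18≤141 — dominates C.
Others (A, B, D, E, F, G, I, J, K) are each worse than C on at least one objective.

H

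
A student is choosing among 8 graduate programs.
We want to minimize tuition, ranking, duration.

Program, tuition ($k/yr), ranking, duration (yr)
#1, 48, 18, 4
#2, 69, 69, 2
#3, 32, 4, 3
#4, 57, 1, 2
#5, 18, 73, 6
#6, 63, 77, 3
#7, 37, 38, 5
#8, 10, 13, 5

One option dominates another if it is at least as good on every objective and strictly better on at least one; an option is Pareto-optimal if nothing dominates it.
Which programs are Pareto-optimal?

#3, #4, #8

#1: dominated by #3 (tuition 32≤48, ranking 4≤18, duration 3≤4).
#2: dominated by #4 (tuition 57≤69, ranking 1≤69, duration 2≤2).
#3: not dominated.
#4: not dominated (best ranking).
#5: dominated by #8 (tuition 10≤18, ranking 13≤73, duration 5≤6).
#6: dominated by #3 (tuition 32≤63, ranking 4≤77, duration 3≤3).
#7: dominated by #3 (tuition 32≤37, ranking 4≤38, duration 3≤5).
#8: not dominated (best tuition).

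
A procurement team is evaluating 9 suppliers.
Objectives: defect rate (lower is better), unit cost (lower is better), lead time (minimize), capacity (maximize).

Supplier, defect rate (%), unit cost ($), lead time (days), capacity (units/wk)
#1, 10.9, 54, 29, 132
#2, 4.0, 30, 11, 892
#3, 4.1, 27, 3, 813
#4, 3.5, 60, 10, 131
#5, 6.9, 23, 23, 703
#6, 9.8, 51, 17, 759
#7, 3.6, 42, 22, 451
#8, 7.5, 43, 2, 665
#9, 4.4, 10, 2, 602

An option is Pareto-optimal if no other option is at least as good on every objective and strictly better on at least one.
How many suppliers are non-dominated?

7

#1: dominated by #2 (defect rate 4.0≤10.9, unit cost 30≤54, lead time 11≤29, capacity 892≥132).
#2: not dominated (best capacity).
#3: not dominated.
#4: not dominated (best defect rate).
#5: not dominated.
#6: dominated by #2 (defect rate 4.0≤9.8, unit cost 30≤51, lead time 11≤17, capacity 892≥759).
#7: not dominated.
#8: not dominated.
#9: not dominated (best unit cost).
Pareto-optimal: #2, #3, #4, #5, #7, #8, #9 → 7.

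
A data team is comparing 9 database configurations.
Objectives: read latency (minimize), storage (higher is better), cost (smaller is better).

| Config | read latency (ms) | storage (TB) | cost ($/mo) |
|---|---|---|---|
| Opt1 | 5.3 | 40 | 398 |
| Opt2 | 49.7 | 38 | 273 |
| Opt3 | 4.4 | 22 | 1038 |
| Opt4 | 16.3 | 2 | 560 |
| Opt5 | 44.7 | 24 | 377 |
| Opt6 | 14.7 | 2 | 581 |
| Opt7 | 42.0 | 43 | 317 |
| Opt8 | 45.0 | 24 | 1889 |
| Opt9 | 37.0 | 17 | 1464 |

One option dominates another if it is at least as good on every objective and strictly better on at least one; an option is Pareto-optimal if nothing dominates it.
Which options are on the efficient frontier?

Opt1: not dominated.
Opt2: not dominated (best cost).
Opt3: not dominated (best read latency).
Opt4: dominated by Opt1 (read latency 5.3≤16.3, storage 40≥2, cost 398≤560).
Opt5: dominated by Opt7 (read latency 42.0≤44.7, storage 43≥24, cost 317≤377).
Opt6: dominated by Opt1 (read latency 5.3≤14.7, storage 40≥2, cost 398≤581).
Opt7: not dominated (best storage).
Opt8: dominated by Opt1 (read latency 5.3≤45.0, storage 40≥24, cost 398≤1889).
Opt9: dominated by Opt1 (read latency 5.3≤37.0, storage 40≥17, cost 398≤1464).

Opt1, Opt2, Opt3, Opt7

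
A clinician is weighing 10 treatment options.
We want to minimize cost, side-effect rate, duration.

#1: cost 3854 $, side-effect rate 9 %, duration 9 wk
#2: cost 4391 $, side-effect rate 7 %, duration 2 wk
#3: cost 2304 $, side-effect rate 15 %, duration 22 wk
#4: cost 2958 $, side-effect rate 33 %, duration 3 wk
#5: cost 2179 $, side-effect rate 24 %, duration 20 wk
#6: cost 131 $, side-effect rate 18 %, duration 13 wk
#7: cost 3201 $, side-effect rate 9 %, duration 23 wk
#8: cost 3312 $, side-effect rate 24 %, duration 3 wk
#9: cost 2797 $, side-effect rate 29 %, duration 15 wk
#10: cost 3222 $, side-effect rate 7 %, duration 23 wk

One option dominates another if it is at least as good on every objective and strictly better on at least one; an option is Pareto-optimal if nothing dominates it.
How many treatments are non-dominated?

#1: not dominated.
#2: not dominated (best duration).
#3: not dominated.
#4: not dominated.
#5: dominated by #6 (cost 131≤2179, side-effect rate 18≤24, duration 13≤20).
#6: not dominated (best cost).
#7: not dominated.
#8: not dominated.
#9: dominated by #6 (cost 131≤2797, side-effect rate 18≤29, duration 13≤15).
#10: not dominated.
Pareto-optimal: #1, #2, #3, #4, #6, #7, #8, #10 → 8.

8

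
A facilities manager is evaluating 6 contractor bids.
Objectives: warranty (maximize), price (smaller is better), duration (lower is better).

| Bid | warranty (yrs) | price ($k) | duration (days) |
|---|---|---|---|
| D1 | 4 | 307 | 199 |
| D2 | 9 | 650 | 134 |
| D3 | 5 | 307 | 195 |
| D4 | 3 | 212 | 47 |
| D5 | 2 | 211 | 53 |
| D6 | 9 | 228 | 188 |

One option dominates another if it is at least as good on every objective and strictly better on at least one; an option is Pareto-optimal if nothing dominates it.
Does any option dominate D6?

No

D1: worse on warranty (4 vs 9).
D2: worse on price (650 vs 228).
D3: worse on warranty (5 vs 9).
D4: worse on warranty (3 vs 9).
D5: worse on warranty (2 vs 9).
No option is at least as good as D6 on every objective and strictly better on one.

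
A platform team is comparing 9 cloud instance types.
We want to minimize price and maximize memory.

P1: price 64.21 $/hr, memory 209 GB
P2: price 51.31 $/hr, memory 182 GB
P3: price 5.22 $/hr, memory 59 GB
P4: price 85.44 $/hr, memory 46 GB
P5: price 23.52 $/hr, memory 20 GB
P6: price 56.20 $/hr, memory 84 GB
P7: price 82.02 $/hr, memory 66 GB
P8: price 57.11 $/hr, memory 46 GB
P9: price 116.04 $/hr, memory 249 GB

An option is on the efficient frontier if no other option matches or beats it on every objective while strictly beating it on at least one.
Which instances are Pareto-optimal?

P1, P2, P3, P9

P1: not dominated.
P2: not dominated.
P3: not dominated (best price).
P4: dominated by P1 (price 64.21≤85.44, memory 209≥46).
P5: dominated by P3 (price 5.22≤23.52, memory 59≥20).
P6: dominated by P2 (price 51.31≤56.20, memory 182≥84).
P7: dominated by P1 (price 64.21≤82.02, memory 209≥66).
P8: dominated by P2 (price 51.31≤57.11, memory 182≥46).
P9: not dominated (best memory).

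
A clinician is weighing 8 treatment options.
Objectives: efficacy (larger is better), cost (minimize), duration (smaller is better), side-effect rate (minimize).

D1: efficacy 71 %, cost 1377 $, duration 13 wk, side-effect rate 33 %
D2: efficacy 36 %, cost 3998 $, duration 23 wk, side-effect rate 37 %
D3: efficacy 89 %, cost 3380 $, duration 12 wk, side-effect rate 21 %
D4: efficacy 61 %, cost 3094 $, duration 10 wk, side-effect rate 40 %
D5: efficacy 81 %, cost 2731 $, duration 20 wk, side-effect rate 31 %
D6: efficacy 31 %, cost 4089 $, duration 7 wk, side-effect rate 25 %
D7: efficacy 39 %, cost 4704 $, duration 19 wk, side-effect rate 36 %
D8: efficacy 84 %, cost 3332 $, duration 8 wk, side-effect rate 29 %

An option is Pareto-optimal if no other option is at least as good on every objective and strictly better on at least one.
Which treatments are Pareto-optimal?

D1, D3, D4, D5, D6, D8

D1: not dominated (best cost).
D2: dominated by D1 (efficacy 71≥36, cost 1377≤3998, duration 13≤23, side-effect rate 33≤37).
D3: not dominated (best efficacy).
D4: not dominated.
D5: not dominated.
D6: not dominated (best duration).
D7: dominated by D1 (efficacy 71≥39, cost 1377≤4704, duration 13≤19, side-effect rate 33≤36).
D8: not dominated.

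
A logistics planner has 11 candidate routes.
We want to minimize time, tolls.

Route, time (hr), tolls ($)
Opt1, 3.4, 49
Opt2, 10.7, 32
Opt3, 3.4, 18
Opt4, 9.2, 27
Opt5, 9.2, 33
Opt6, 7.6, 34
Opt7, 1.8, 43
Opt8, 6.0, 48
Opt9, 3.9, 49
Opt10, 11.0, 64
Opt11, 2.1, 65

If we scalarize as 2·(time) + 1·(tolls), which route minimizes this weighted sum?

Opt3

Opt1: 2·3.4 + 1·49 = 55.8
Opt2: 2·10.7 + 1·32 = 53.4
Opt3: 2·3.4 + 1·18 = 24.8
Opt4: 2·9.2 + 1·27 = 45.4
Opt5: 2·9.2 + 1·33 = 51.4
Opt6: 2·7.6 + 1·34 = 49.2
Opt7: 2·1.8 + 1·43 = 46.6
Opt8: 2·6.0 + 1·48 = 60.0
Opt9: 2·3.9 + 1·49 = 56.8
Opt10: 2·11.0 + 1·64 = 86.0
Opt11: 2·2.1 + 1·65 = 69.2
Lowest: Opt3 at 24.8.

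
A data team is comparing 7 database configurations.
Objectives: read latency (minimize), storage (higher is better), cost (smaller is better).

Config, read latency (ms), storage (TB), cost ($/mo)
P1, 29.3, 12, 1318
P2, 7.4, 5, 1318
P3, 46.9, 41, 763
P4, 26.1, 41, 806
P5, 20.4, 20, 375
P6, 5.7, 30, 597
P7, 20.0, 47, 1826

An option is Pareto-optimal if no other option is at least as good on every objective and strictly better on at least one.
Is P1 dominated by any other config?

Yes

P4 vs P1: read latency 26.1≤29.3, storage 41≥12, cost 806≤1318 — P4 is at least as good on every objective and strictly better on at least one, so P4 dominates P1.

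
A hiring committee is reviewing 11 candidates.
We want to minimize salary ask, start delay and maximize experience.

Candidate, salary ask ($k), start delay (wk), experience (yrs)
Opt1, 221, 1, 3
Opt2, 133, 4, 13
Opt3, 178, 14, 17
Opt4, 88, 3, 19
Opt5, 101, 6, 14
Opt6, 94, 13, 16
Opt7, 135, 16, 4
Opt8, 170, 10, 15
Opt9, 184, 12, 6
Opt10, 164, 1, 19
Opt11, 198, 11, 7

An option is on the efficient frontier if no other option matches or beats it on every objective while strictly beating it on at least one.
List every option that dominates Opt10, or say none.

Opt1: worse on salary ask (221 vs 164).
Opt2: worse on start delay (4 vs 1).
Opt3: worse on salary ask (178 vs 164).
Opt4: worse on start delay (3 vs 1).
Opt5: worse on start delay (6 vs 1).
Opt6: worse on start delay (13 vs 1).
Opt7: worse on start delay (16 vs 1).
Opt8: worse on salary ask (170 vs 164).
Opt9: worse on salary ask (184 vs 164).
Opt11: worse on salary ask (198 vs 164).
No option dominates Opt10.

none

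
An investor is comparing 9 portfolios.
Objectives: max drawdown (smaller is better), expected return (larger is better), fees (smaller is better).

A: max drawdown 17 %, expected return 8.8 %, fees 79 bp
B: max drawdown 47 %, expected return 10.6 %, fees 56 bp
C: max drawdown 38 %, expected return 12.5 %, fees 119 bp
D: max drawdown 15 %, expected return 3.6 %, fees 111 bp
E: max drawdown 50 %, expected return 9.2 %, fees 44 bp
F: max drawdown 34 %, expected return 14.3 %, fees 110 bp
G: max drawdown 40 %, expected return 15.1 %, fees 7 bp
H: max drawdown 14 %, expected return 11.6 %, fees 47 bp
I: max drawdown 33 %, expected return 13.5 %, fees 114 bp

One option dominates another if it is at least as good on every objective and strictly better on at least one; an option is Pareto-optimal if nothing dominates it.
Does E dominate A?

No

E vs A: E is worse on max drawdown (50 vs 17), so it does not dominate A.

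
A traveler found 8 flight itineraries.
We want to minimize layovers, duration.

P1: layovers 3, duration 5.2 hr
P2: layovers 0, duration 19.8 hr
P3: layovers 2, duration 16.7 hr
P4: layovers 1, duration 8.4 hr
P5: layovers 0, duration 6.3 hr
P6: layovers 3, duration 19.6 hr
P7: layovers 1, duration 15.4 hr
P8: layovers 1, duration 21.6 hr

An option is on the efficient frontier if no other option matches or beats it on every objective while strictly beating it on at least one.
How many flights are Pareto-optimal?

2

P1: not dominated (best duration).
P2: dominated by P5 (layovers 0≤0, duration 6.3≤19.8).
P3: dominated by P4 (layovers 1≤2, duration 8.4≤16.7).
P4: dominated by P5 (layovers 0≤1, duration 6.3≤8.4).
P5: not dominated.
P6: dominated by P1 (layovers 3≤3, duration 5.2≤19.6).
P7: dominated by P4 (layovers 1≤1, duration 8.4≤15.4).
P8: dominated by P2 (layovers 0≤1, duration 19.8≤21.6).
Pareto-optimal: P1, P5 → 2.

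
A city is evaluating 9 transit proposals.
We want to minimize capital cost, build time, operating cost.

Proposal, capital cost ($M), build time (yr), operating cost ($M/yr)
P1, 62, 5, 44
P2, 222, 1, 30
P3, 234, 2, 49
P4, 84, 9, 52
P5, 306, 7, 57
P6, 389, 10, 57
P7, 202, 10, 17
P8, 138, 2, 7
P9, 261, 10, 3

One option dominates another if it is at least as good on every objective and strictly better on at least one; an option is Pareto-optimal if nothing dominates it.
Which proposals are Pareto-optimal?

P1, P2, P8, P9

P1: not dominated (best capital cost).
P2: not dominated (best build time).
P3: dominated by P2 (capital cost 222≤234, build time 1≤2, operating cost 30≤49).
P4: dominated by P1 (capital cost 62≤84, build time 5≤9, operating cost 44≤52).
P5: dominated by P1 (capital cost 62≤306, build time 5≤7, operating cost 44≤57).
P6: dominated by P1 (capital cost 62≤389, build time 5≤10, operating cost 44≤57).
P7: dominated by P8 (capital cost 138≤202, build time 2≤10, operating cost 7≤17).
P8: not dominated.
P9: not dominated (best operating cost).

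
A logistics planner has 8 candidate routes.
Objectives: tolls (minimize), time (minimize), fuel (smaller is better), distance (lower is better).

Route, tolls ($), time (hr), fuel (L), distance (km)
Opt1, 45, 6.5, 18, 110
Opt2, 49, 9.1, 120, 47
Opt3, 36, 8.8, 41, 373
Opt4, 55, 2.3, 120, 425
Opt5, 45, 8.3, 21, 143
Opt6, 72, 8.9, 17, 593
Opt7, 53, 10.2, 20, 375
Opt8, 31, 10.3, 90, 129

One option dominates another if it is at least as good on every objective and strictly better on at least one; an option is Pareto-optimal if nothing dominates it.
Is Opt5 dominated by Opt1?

Opt1 vs Opt5: tolls 45≤45, time 6.5≤8.3, fuel 18≤21, distance 110≤143 — Opt1 is at least as good on every objective with at least one strict improvement.

Yes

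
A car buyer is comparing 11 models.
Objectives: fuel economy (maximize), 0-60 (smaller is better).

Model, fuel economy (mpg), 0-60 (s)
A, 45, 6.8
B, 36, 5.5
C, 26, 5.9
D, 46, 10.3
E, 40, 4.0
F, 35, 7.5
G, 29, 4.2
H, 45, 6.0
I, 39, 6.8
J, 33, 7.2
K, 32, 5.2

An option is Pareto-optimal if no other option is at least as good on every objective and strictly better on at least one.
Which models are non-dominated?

A: dominated by H (fuel economy 45≥45, 0-60 6.0≤6.8).
B: dominated by E (fuel economy 40≥36, 0-60 4.0≤5.5).
C: dominated by B (fuel economy 36≥26, 0-60 5.5≤5.9).
D: not dominated (best fuel economy).
E: not dominated (best 0-60).
F: dominated by A (fuel economy 45≥35, 0-60 6.8≤7.5).
G: dominated by E (fuel economy 40≥29, 0-60 4.0≤4.2).
H: not dominated.
I: dominated by A (fuel economy 45≥39, 0-60 6.8≤6.8).
J: dominated by A (fuel economy 45≥33, 0-60 6.8≤7.2).
K: dominated by E (fuel economy 40≥32, 0-60 4.0≤5.2).

D, E, H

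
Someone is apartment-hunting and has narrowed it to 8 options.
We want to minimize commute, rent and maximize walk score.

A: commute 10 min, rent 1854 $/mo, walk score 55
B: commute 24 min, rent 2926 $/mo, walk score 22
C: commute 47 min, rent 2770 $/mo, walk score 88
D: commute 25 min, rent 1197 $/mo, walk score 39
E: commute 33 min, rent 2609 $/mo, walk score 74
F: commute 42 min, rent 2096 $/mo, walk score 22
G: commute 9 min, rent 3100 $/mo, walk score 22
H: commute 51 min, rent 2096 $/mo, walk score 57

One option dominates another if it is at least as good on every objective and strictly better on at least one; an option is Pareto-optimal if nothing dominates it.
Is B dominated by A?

A vs B: commute 10≤24, rent 1854≤2926, walk score 55≥22 — A is at least as good on every objective with at least one strict improvement.

Yes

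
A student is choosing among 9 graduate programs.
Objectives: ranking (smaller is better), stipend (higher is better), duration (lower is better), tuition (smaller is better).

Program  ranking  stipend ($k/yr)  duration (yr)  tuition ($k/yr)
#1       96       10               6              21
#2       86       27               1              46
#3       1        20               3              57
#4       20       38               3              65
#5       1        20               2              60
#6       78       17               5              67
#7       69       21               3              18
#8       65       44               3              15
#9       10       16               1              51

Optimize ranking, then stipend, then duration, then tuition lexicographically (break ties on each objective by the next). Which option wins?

First minimize ranking: best is 1, kept {#3, #5}.
Then maximize stipend: best is 20, kept {#3, #5}.
Then minimize duration: best is 2, kept {#5}.

#5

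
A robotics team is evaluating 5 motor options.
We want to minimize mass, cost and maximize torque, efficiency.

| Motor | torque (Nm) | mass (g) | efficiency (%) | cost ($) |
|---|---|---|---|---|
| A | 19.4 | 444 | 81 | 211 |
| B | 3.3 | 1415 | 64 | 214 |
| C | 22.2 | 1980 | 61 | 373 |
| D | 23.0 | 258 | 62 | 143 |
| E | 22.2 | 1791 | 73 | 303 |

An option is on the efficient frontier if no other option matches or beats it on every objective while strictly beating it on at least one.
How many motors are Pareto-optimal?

3

A: not dominated (best efficiency).
B: dominated by A (torque 19.4≥3.3, mass 444≤1415, efficiency 81≥64, cost 211≤214).
C: dominated by D (torque 23.0≥22.2, mass 258≤1980, efficiency 62≥61, cost 143≤373).
D: not dominated (best torque).
E: not dominated.
Pareto-optimal: A, D, E → 3.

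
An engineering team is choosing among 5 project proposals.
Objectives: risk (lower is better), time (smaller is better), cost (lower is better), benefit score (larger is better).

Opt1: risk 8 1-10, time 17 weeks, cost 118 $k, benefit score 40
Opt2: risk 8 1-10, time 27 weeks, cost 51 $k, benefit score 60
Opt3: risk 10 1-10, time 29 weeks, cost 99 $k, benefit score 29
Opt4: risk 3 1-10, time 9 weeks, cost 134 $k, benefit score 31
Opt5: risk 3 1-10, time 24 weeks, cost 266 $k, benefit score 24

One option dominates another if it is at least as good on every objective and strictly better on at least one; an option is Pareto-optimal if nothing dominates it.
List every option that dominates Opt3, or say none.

Opt2: risk 8≤10, time 27≤29, cost 51≤99, benefit score 60≥29 — dominates Opt3.
Others (Opt1, Opt4, Opt5) are each worse than Opt3 on at least one objective.

Opt2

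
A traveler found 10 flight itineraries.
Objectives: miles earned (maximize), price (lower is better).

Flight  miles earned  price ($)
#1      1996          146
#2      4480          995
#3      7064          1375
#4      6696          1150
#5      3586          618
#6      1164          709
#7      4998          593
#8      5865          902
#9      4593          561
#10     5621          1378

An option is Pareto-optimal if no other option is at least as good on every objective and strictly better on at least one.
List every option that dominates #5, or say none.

#7, #9

#7: miles earned 4998≥3586, price 593≤618 — dominates #5.
#9: miles earned 4593≥3586, price 561≤618 — dominates #5.
Others (#1, #2, #3, #4, #6, #8, #10) are each worse than #5 on at least one objective.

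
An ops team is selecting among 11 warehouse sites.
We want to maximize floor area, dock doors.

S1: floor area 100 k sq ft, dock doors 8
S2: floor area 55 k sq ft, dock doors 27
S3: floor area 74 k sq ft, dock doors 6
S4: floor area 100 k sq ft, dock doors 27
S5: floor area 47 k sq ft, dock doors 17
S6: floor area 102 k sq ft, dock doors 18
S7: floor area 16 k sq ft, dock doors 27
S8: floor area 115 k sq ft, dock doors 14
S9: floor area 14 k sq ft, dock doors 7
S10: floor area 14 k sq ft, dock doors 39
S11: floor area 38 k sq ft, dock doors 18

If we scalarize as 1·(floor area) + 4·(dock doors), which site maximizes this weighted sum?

S4

S1: 1·100 + 4·8 = 132
S2: 1·55 + 4·27 = 163
S3: 1·74 + 4·6 = 98
S4: 1·100 + 4·27 = 208
S5: 1·47 + 4·17 = 115
S6: 1·102 + 4·18 = 174
S7: 1·16 + 4·27 = 124
S8: 1·115 + 4·14 = 171
S9: 1·14 + 4·7 = 42
S10: 1·14 + 4·39 = 170
S11: 1·38 + 4·18 = 110
Highest: S4 at 208.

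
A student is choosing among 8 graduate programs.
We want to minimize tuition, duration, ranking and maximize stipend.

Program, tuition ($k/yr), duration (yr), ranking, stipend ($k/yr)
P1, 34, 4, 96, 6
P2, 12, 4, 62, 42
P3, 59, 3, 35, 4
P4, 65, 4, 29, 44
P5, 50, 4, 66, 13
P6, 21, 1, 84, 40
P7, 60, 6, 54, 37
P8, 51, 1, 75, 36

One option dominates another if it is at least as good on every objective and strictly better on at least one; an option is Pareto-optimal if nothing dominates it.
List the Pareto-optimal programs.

P2, P3, P4, P6, P7, P8

P1: dominated by P2 (tuition 12≤34, duration 4≤4, ranking 62≤96, stipend 42≥6).
P2: not dominated (best tuition).
P3: not dominated.
P4: not dominated (best ranking).
P5: dominated by P2 (tuition 12≤50, duration 4≤4, ranking 62≤66, stipend 42≥13).
P6: not dominated.
P7: not dominated.
P8: not dominated.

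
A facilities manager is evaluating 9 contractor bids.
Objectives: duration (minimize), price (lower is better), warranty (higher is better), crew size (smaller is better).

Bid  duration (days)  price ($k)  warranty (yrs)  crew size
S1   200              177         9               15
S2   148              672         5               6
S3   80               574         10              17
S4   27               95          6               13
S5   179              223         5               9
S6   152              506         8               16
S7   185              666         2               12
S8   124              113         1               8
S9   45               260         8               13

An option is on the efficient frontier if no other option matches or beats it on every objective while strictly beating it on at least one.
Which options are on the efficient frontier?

S1, S2, S3, S4, S5, S8, S9

S1: not dominated.
S2: not dominated (best crew size).
S3: not dominated (best warranty).
S4: not dominated (best duration).
S5: not dominated.
S6: dominated by S9 (duration 45≤152, price 260≤506, warranty 8≥8, crew size 13≤16).
S7: dominated by S5 (duration 179≤185, price 223≤666, warranty 5≥2, crew size 9≤12).
S8: not dominated.
S9: not dominated.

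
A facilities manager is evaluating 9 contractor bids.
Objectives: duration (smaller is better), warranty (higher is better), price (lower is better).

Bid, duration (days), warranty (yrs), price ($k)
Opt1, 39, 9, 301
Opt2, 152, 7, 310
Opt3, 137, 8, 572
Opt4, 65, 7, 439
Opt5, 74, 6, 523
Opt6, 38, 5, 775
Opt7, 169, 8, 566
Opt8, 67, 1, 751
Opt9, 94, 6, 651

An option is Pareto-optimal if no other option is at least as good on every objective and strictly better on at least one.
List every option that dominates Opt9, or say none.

Opt1: duration 39≤94, warranty 9≥6, price 301≤651 — dominates Opt9.
Opt4: duration 65≤94, warranty 7≥6, price 439≤651 — dominates Opt9.
Opt5: duration 74≤94, warranty 6≥6, price 523≤651 — dominates Opt9.
Others (Opt2, Opt3, Opt6, Opt7, Opt8) are each worse than Opt9 on at least one objective.

Opt1, Opt4, Opt5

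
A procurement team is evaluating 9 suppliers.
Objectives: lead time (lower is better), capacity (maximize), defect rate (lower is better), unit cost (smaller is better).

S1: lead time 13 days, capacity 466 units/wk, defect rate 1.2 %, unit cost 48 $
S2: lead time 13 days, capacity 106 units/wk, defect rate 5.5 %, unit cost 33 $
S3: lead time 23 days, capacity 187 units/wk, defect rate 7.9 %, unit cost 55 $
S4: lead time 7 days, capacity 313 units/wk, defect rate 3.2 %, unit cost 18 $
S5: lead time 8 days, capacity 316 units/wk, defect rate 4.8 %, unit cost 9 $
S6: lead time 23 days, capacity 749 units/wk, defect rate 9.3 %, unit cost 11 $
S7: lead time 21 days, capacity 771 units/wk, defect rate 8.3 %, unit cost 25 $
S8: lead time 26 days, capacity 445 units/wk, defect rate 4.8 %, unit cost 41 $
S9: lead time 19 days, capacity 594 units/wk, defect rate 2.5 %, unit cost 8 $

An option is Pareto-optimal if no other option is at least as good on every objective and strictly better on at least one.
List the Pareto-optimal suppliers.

S1: not dominated (best defect rate).
S2: dominated by S4 (lead time 7≤13, capacity 313≥106, defect rate 3.2≤5.5, unit cost 18≤33).
S3: dominated by S1 (lead time 13≤23, capacity 466≥187, defect rate 1.2≤7.9, unit cost 48≤55).
S4: not dominated (best lead time).
S5: not dominated.
S6: not dominated.
S7: not dominated (best capacity).
S8: dominated by S9 (lead time 19≤26, capacity 594≥445, defect rate 2.5≤4.8, unit cost 8≤41).
S9: not dominated (best unit cost).

S1, S4, S5, S6, S7, S9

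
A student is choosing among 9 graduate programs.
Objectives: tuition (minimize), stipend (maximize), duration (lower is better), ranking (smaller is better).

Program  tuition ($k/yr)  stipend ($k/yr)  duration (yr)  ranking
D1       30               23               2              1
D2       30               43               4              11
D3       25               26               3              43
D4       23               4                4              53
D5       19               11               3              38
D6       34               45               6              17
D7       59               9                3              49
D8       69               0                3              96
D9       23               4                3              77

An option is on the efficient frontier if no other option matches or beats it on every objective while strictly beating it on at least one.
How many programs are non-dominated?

5

D1: not dominated (best duration).
D2: not dominated.
D3: not dominated.
D4: dominated by D5 (tuition 19≤23, stipend 11≥4, duration 3≤4, ranking 38≤53).
D5: not dominated (best tuition).
D6: not dominated (best stipend).
D7: dominated by D1 (tuition 30≤59, stipend 23≥9, duration 2≤3, ranking 1≤49).
D8: dominated by D1 (tuition 30≤69, stipend 23≥0, duration 2≤3, ranking 1≤96).
D9: dominated by D5 (tuition 19≤23, stipend 11≥4, duration 3≤3, ranking 38≤77).
Pareto-optimal: D1, D2, D3, D5, D6 → 5.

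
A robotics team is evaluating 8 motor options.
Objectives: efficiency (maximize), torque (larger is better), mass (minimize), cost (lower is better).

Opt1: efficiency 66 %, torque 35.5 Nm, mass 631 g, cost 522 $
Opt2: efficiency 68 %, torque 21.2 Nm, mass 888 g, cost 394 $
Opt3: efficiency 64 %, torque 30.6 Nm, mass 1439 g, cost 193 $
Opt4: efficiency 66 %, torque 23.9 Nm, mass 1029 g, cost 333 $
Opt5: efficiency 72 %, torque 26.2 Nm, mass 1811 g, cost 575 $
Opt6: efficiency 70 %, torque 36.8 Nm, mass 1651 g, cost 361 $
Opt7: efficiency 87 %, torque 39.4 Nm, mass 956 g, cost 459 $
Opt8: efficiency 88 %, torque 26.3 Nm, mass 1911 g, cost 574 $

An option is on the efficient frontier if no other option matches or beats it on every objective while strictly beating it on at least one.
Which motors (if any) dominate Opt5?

Opt7

Opt7: efficiency 87≥72, torque 39.4≥26.2, mass 956≤1811, cost 459≤575 — dominates Opt5.
Others (Opt1, Opt2, Opt3, Opt4, Opt6, Opt8) are each worse than Opt5 on at least one objective.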